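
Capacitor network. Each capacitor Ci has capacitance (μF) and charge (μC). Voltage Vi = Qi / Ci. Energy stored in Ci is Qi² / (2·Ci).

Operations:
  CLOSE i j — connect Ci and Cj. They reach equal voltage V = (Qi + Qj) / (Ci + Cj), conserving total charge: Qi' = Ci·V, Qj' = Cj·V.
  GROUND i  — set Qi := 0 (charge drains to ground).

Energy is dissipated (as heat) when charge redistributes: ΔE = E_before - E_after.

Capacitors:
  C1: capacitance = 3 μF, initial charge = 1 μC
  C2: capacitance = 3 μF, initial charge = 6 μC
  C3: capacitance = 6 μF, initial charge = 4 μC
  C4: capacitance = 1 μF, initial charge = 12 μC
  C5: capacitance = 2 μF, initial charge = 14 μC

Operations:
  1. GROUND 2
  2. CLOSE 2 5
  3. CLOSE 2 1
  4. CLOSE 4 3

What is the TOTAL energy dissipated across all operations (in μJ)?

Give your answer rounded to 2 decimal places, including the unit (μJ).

Answer: 95.01 μJ

Derivation:
Initial: C1(3μF, Q=1μC, V=0.33V), C2(3μF, Q=6μC, V=2.00V), C3(6μF, Q=4μC, V=0.67V), C4(1μF, Q=12μC, V=12.00V), C5(2μF, Q=14μC, V=7.00V)
Op 1: GROUND 2: Q2=0; energy lost=6.000
Op 2: CLOSE 2-5: Q_total=14.00, C_total=5.00, V=2.80; Q2=8.40, Q5=5.60; dissipated=29.400
Op 3: CLOSE 2-1: Q_total=9.40, C_total=6.00, V=1.57; Q2=4.70, Q1=4.70; dissipated=4.563
Op 4: CLOSE 4-3: Q_total=16.00, C_total=7.00, V=2.29; Q4=2.29, Q3=13.71; dissipated=55.048
Total dissipated: 95.011 μJ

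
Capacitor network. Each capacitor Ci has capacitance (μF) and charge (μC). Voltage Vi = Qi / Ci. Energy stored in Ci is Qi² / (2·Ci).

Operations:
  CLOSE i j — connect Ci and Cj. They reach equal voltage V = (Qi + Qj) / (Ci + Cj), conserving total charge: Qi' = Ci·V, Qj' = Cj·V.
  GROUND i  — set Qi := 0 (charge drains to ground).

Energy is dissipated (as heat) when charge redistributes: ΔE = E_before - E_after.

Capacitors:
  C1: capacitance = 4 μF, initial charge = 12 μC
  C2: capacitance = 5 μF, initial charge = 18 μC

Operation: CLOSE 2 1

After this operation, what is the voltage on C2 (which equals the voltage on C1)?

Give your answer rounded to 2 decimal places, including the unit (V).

Initial: C1(4μF, Q=12μC, V=3.00V), C2(5μF, Q=18μC, V=3.60V)
Op 1: CLOSE 2-1: Q_total=30.00, C_total=9.00, V=3.33; Q2=16.67, Q1=13.33; dissipated=0.400

Answer: 3.33 V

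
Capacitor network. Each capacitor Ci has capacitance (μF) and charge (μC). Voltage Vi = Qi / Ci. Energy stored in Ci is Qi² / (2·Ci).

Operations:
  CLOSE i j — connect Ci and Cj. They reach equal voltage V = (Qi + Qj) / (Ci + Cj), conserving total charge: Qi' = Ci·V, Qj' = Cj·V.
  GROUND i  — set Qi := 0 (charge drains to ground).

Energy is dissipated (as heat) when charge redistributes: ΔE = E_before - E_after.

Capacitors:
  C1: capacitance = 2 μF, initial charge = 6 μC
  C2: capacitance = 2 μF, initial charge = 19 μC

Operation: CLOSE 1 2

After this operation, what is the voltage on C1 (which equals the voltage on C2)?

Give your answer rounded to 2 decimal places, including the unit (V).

Answer: 6.25 V

Derivation:
Initial: C1(2μF, Q=6μC, V=3.00V), C2(2μF, Q=19μC, V=9.50V)
Op 1: CLOSE 1-2: Q_total=25.00, C_total=4.00, V=6.25; Q1=12.50, Q2=12.50; dissipated=21.125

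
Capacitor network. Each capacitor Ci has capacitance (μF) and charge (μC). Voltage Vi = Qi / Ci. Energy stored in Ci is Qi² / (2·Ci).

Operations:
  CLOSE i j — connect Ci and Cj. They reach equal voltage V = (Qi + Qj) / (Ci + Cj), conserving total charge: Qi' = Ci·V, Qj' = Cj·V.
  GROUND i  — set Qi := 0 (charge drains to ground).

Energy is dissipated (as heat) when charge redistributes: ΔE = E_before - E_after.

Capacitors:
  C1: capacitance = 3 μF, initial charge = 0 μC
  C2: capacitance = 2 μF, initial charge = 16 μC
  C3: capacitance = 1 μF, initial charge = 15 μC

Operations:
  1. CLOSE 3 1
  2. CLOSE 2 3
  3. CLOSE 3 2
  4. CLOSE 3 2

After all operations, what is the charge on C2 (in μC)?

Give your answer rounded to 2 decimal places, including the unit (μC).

Initial: C1(3μF, Q=0μC, V=0.00V), C2(2μF, Q=16μC, V=8.00V), C3(1μF, Q=15μC, V=15.00V)
Op 1: CLOSE 3-1: Q_total=15.00, C_total=4.00, V=3.75; Q3=3.75, Q1=11.25; dissipated=84.375
Op 2: CLOSE 2-3: Q_total=19.75, C_total=3.00, V=6.58; Q2=13.17, Q3=6.58; dissipated=6.021
Op 3: CLOSE 3-2: Q_total=19.75, C_total=3.00, V=6.58; Q3=6.58, Q2=13.17; dissipated=0.000
Op 4: CLOSE 3-2: Q_total=19.75, C_total=3.00, V=6.58; Q3=6.58, Q2=13.17; dissipated=0.000
Final charges: Q1=11.25, Q2=13.17, Q3=6.58

Answer: 13.17 μC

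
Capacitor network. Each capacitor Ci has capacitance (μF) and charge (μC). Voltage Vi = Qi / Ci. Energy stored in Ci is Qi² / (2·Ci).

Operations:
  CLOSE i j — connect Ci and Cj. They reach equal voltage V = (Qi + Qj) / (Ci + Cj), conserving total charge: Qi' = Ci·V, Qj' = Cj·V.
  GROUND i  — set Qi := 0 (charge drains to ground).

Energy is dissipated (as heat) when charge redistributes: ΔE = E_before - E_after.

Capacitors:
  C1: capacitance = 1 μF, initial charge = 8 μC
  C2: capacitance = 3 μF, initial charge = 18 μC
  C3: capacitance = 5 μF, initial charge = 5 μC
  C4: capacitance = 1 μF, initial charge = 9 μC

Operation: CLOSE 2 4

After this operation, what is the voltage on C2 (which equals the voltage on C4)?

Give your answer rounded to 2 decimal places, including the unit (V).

Answer: 6.75 V

Derivation:
Initial: C1(1μF, Q=8μC, V=8.00V), C2(3μF, Q=18μC, V=6.00V), C3(5μF, Q=5μC, V=1.00V), C4(1μF, Q=9μC, V=9.00V)
Op 1: CLOSE 2-4: Q_total=27.00, C_total=4.00, V=6.75; Q2=20.25, Q4=6.75; dissipated=3.375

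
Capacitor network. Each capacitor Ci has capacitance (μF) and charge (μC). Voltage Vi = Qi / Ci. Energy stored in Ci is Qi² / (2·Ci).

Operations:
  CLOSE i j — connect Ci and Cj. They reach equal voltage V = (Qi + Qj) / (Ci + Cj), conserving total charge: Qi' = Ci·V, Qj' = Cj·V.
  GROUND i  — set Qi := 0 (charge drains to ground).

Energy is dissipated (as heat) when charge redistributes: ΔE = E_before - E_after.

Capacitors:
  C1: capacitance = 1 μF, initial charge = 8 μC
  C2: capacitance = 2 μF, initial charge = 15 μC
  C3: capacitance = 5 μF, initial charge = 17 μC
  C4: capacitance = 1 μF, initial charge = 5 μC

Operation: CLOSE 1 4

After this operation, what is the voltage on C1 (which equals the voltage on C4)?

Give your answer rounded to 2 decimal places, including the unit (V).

Answer: 6.50 V

Derivation:
Initial: C1(1μF, Q=8μC, V=8.00V), C2(2μF, Q=15μC, V=7.50V), C3(5μF, Q=17μC, V=3.40V), C4(1μF, Q=5μC, V=5.00V)
Op 1: CLOSE 1-4: Q_total=13.00, C_total=2.00, V=6.50; Q1=6.50, Q4=6.50; dissipated=2.250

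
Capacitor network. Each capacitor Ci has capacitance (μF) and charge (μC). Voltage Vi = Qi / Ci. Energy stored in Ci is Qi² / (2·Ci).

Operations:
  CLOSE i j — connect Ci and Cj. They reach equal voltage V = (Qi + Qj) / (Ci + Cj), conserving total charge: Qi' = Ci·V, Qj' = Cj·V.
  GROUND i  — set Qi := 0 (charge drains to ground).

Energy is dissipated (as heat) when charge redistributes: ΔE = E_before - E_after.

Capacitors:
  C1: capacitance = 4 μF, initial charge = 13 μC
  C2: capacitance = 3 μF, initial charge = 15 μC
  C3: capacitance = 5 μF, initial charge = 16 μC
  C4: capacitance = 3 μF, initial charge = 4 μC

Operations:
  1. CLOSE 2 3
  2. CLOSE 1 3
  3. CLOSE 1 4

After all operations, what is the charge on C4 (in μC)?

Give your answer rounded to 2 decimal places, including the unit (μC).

Answer: 7.88 μC

Derivation:
Initial: C1(4μF, Q=13μC, V=3.25V), C2(3μF, Q=15μC, V=5.00V), C3(5μF, Q=16μC, V=3.20V), C4(3μF, Q=4μC, V=1.33V)
Op 1: CLOSE 2-3: Q_total=31.00, C_total=8.00, V=3.88; Q2=11.62, Q3=19.38; dissipated=3.038
Op 2: CLOSE 1-3: Q_total=32.38, C_total=9.00, V=3.60; Q1=14.39, Q3=17.99; dissipated=0.434
Op 3: CLOSE 1-4: Q_total=18.39, C_total=7.00, V=2.63; Q1=10.51, Q4=7.88; dissipated=4.393
Final charges: Q1=10.51, Q2=11.62, Q3=17.99, Q4=7.88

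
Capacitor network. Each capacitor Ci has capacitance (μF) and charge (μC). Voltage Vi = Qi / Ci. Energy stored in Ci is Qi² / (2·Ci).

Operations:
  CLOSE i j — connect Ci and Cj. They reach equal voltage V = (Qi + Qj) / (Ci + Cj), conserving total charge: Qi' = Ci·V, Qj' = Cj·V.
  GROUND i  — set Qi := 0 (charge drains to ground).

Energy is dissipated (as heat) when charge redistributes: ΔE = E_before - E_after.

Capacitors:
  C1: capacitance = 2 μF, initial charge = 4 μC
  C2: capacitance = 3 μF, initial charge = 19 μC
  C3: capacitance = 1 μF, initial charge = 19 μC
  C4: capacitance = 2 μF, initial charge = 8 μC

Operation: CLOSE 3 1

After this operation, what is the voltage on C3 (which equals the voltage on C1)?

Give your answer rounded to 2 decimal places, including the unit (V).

Answer: 7.67 V

Derivation:
Initial: C1(2μF, Q=4μC, V=2.00V), C2(3μF, Q=19μC, V=6.33V), C3(1μF, Q=19μC, V=19.00V), C4(2μF, Q=8μC, V=4.00V)
Op 1: CLOSE 3-1: Q_total=23.00, C_total=3.00, V=7.67; Q3=7.67, Q1=15.33; dissipated=96.333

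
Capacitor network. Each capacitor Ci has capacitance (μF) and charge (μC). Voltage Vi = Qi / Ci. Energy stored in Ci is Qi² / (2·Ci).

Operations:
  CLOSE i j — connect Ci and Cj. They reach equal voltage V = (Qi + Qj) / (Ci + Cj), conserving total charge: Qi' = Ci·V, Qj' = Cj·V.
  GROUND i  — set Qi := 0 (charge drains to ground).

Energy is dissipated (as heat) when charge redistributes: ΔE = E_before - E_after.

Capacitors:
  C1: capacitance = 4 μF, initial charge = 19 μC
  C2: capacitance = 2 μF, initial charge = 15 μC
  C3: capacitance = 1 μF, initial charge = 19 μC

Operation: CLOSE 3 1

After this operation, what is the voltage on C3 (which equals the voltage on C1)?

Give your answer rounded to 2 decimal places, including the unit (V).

Initial: C1(4μF, Q=19μC, V=4.75V), C2(2μF, Q=15μC, V=7.50V), C3(1μF, Q=19μC, V=19.00V)
Op 1: CLOSE 3-1: Q_total=38.00, C_total=5.00, V=7.60; Q3=7.60, Q1=30.40; dissipated=81.225

Answer: 7.60 V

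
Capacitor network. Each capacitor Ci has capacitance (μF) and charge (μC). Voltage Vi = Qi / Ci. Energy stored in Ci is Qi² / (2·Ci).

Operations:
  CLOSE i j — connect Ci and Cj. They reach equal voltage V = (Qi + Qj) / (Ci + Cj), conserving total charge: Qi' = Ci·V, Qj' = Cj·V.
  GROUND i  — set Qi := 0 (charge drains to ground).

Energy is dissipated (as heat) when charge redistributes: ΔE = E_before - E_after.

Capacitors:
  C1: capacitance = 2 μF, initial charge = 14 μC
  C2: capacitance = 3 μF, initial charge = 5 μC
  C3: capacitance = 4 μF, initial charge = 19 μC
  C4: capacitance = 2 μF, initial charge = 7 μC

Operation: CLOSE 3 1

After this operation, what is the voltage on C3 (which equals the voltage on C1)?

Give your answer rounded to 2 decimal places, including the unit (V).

Answer: 5.50 V

Derivation:
Initial: C1(2μF, Q=14μC, V=7.00V), C2(3μF, Q=5μC, V=1.67V), C3(4μF, Q=19μC, V=4.75V), C4(2μF, Q=7μC, V=3.50V)
Op 1: CLOSE 3-1: Q_total=33.00, C_total=6.00, V=5.50; Q3=22.00, Q1=11.00; dissipated=3.375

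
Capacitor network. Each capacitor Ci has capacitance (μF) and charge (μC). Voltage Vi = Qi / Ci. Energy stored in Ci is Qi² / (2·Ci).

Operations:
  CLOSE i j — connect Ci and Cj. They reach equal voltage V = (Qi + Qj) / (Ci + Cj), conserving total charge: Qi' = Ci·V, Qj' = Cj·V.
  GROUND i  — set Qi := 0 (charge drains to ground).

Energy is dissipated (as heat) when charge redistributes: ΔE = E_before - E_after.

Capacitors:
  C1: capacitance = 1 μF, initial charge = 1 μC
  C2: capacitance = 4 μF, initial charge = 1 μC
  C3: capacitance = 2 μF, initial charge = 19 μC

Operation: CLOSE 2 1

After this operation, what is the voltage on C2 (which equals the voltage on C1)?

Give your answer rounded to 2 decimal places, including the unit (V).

Answer: 0.40 V

Derivation:
Initial: C1(1μF, Q=1μC, V=1.00V), C2(4μF, Q=1μC, V=0.25V), C3(2μF, Q=19μC, V=9.50V)
Op 1: CLOSE 2-1: Q_total=2.00, C_total=5.00, V=0.40; Q2=1.60, Q1=0.40; dissipated=0.225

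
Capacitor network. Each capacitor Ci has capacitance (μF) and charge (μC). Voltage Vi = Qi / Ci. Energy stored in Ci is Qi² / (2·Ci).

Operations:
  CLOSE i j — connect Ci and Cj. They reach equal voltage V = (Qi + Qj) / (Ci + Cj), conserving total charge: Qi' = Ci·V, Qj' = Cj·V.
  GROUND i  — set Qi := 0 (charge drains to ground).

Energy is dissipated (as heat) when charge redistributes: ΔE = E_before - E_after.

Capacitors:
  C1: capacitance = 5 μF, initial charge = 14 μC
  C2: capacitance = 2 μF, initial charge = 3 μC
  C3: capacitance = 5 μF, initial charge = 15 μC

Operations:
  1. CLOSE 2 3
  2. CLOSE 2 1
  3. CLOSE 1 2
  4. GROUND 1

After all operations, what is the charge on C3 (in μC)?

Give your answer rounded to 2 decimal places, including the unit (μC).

Answer: 12.86 μC

Derivation:
Initial: C1(5μF, Q=14μC, V=2.80V), C2(2μF, Q=3μC, V=1.50V), C3(5μF, Q=15μC, V=3.00V)
Op 1: CLOSE 2-3: Q_total=18.00, C_total=7.00, V=2.57; Q2=5.14, Q3=12.86; dissipated=1.607
Op 2: CLOSE 2-1: Q_total=19.14, C_total=7.00, V=2.73; Q2=5.47, Q1=13.67; dissipated=0.037
Op 3: CLOSE 1-2: Q_total=19.14, C_total=7.00, V=2.73; Q1=13.67, Q2=5.47; dissipated=0.000
Op 4: GROUND 1: Q1=0; energy lost=18.696
Final charges: Q1=0.00, Q2=5.47, Q3=12.86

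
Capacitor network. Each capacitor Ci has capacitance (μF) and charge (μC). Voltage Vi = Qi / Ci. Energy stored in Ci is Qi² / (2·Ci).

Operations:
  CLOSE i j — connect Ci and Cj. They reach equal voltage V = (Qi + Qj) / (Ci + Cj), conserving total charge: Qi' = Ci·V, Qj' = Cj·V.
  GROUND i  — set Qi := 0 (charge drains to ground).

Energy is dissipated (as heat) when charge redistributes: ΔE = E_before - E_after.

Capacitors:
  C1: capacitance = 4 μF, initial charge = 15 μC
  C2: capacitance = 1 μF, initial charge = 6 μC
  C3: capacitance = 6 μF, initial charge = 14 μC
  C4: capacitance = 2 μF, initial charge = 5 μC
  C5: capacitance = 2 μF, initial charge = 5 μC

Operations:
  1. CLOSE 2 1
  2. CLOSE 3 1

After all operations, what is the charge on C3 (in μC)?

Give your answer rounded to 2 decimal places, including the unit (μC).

Answer: 18.48 μC

Derivation:
Initial: C1(4μF, Q=15μC, V=3.75V), C2(1μF, Q=6μC, V=6.00V), C3(6μF, Q=14μC, V=2.33V), C4(2μF, Q=5μC, V=2.50V), C5(2μF, Q=5μC, V=2.50V)
Op 1: CLOSE 2-1: Q_total=21.00, C_total=5.00, V=4.20; Q2=4.20, Q1=16.80; dissipated=2.025
Op 2: CLOSE 3-1: Q_total=30.80, C_total=10.00, V=3.08; Q3=18.48, Q1=12.32; dissipated=4.181
Final charges: Q1=12.32, Q2=4.20, Q3=18.48, Q4=5.00, Q5=5.00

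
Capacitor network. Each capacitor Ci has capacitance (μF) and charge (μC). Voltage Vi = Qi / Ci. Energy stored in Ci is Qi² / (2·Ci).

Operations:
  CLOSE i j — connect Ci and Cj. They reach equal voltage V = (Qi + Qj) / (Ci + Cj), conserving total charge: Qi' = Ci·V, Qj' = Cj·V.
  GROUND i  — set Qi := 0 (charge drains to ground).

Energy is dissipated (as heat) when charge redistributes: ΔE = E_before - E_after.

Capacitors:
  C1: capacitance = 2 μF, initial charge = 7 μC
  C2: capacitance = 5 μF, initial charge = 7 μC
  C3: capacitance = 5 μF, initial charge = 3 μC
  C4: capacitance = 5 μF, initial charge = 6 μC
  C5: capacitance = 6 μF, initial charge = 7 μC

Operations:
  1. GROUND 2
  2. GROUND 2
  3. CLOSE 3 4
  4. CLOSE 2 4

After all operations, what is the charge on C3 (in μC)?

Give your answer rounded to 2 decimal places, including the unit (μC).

Answer: 4.50 μC

Derivation:
Initial: C1(2μF, Q=7μC, V=3.50V), C2(5μF, Q=7μC, V=1.40V), C3(5μF, Q=3μC, V=0.60V), C4(5μF, Q=6μC, V=1.20V), C5(6μF, Q=7μC, V=1.17V)
Op 1: GROUND 2: Q2=0; energy lost=4.900
Op 2: GROUND 2: Q2=0; energy lost=0.000
Op 3: CLOSE 3-4: Q_total=9.00, C_total=10.00, V=0.90; Q3=4.50, Q4=4.50; dissipated=0.450
Op 4: CLOSE 2-4: Q_total=4.50, C_total=10.00, V=0.45; Q2=2.25, Q4=2.25; dissipated=1.012
Final charges: Q1=7.00, Q2=2.25, Q3=4.50, Q4=2.25, Q5=7.00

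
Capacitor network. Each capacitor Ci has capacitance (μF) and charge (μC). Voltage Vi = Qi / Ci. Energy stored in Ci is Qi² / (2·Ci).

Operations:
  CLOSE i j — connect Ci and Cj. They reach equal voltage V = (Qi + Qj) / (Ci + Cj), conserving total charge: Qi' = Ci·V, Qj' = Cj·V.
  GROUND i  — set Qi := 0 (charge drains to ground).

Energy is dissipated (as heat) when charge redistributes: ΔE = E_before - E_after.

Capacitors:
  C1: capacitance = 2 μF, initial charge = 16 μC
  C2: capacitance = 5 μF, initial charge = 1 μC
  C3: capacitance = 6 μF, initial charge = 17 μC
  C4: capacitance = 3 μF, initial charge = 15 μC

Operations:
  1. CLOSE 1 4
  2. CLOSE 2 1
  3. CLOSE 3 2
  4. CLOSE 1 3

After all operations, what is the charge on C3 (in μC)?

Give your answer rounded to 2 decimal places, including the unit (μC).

Answer: 13.74 μC

Derivation:
Initial: C1(2μF, Q=16μC, V=8.00V), C2(5μF, Q=1μC, V=0.20V), C3(6μF, Q=17μC, V=2.83V), C4(3μF, Q=15μC, V=5.00V)
Op 1: CLOSE 1-4: Q_total=31.00, C_total=5.00, V=6.20; Q1=12.40, Q4=18.60; dissipated=5.400
Op 2: CLOSE 2-1: Q_total=13.40, C_total=7.00, V=1.91; Q2=9.57, Q1=3.83; dissipated=25.714
Op 3: CLOSE 3-2: Q_total=26.57, C_total=11.00, V=2.42; Q3=14.49, Q2=12.08; dissipated=1.152
Op 4: CLOSE 1-3: Q_total=18.32, C_total=8.00, V=2.29; Q1=4.58, Q3=13.74; dissipated=0.188
Final charges: Q1=4.58, Q2=12.08, Q3=13.74, Q4=18.60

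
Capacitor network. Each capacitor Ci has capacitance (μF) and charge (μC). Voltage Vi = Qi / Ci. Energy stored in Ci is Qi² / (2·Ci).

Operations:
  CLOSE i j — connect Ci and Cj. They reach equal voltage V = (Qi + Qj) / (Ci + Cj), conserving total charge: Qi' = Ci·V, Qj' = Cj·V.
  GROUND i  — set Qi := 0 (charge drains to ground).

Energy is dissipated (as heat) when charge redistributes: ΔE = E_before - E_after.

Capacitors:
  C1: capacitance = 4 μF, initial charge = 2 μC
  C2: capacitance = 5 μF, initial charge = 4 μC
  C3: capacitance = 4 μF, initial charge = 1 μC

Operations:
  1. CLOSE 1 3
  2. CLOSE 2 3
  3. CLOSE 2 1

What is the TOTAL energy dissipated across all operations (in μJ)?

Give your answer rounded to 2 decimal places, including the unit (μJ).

Initial: C1(4μF, Q=2μC, V=0.50V), C2(5μF, Q=4μC, V=0.80V), C3(4μF, Q=1μC, V=0.25V)
Op 1: CLOSE 1-3: Q_total=3.00, C_total=8.00, V=0.38; Q1=1.50, Q3=1.50; dissipated=0.062
Op 2: CLOSE 2-3: Q_total=5.50, C_total=9.00, V=0.61; Q2=3.06, Q3=2.44; dissipated=0.201
Op 3: CLOSE 2-1: Q_total=4.56, C_total=9.00, V=0.51; Q2=2.53, Q1=2.02; dissipated=0.062
Total dissipated: 0.325 μJ

Answer: 0.33 μJ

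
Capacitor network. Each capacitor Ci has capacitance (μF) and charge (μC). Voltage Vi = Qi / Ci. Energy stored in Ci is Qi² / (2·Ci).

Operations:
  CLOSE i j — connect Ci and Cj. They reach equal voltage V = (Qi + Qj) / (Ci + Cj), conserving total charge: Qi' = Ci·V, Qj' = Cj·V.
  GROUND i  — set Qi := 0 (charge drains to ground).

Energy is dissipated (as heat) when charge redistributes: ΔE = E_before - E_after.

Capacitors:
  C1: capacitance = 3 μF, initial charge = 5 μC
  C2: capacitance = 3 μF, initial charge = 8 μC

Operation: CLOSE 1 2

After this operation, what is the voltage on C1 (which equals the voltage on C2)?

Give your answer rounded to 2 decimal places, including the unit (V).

Initial: C1(3μF, Q=5μC, V=1.67V), C2(3μF, Q=8μC, V=2.67V)
Op 1: CLOSE 1-2: Q_total=13.00, C_total=6.00, V=2.17; Q1=6.50, Q2=6.50; dissipated=0.750

Answer: 2.17 V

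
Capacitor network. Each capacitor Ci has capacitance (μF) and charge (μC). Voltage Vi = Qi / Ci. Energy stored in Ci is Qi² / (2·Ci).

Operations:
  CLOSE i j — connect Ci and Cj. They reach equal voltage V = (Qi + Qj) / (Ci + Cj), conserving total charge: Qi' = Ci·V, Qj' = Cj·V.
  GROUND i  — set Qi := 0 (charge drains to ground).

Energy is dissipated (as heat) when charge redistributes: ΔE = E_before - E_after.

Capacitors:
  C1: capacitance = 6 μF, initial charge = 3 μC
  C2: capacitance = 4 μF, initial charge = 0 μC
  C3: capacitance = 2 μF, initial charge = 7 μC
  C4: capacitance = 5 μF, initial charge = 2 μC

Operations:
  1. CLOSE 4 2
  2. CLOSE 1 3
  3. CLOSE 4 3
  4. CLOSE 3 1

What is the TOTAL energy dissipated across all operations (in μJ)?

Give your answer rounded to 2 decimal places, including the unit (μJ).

Answer: 8.09 μJ

Derivation:
Initial: C1(6μF, Q=3μC, V=0.50V), C2(4μF, Q=0μC, V=0.00V), C3(2μF, Q=7μC, V=3.50V), C4(5μF, Q=2μC, V=0.40V)
Op 1: CLOSE 4-2: Q_total=2.00, C_total=9.00, V=0.22; Q4=1.11, Q2=0.89; dissipated=0.178
Op 2: CLOSE 1-3: Q_total=10.00, C_total=8.00, V=1.25; Q1=7.50, Q3=2.50; dissipated=6.750
Op 3: CLOSE 4-3: Q_total=3.61, C_total=7.00, V=0.52; Q4=2.58, Q3=1.03; dissipated=0.755
Op 4: CLOSE 3-1: Q_total=8.53, C_total=8.00, V=1.07; Q3=2.13, Q1=6.40; dissipated=0.404
Total dissipated: 8.087 μJ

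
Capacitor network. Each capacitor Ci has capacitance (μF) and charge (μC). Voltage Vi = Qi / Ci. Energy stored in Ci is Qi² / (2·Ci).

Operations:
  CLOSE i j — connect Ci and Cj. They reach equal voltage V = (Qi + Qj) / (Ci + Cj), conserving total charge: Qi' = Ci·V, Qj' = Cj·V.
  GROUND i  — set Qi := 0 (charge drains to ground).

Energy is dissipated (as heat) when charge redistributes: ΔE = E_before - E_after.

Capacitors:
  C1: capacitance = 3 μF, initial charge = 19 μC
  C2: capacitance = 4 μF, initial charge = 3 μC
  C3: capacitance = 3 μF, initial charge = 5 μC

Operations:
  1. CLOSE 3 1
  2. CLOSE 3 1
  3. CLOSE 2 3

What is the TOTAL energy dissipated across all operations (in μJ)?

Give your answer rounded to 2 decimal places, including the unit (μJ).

Initial: C1(3μF, Q=19μC, V=6.33V), C2(4μF, Q=3μC, V=0.75V), C3(3μF, Q=5μC, V=1.67V)
Op 1: CLOSE 3-1: Q_total=24.00, C_total=6.00, V=4.00; Q3=12.00, Q1=12.00; dissipated=16.333
Op 2: CLOSE 3-1: Q_total=24.00, C_total=6.00, V=4.00; Q3=12.00, Q1=12.00; dissipated=0.000
Op 3: CLOSE 2-3: Q_total=15.00, C_total=7.00, V=2.14; Q2=8.57, Q3=6.43; dissipated=9.054
Total dissipated: 25.387 μJ

Answer: 25.39 μJ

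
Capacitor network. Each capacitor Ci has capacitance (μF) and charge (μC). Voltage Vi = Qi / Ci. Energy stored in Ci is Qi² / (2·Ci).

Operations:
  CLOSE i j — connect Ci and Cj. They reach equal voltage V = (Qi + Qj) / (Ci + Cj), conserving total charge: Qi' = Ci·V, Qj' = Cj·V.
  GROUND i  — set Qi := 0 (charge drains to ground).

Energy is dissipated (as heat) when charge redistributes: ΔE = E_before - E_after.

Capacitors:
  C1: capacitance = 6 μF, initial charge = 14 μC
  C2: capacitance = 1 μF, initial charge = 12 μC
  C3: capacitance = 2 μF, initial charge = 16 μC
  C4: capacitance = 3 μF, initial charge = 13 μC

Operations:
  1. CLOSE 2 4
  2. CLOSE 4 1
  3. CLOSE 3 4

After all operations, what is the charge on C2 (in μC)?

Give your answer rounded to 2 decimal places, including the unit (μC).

Initial: C1(6μF, Q=14μC, V=2.33V), C2(1μF, Q=12μC, V=12.00V), C3(2μF, Q=16μC, V=8.00V), C4(3μF, Q=13μC, V=4.33V)
Op 1: CLOSE 2-4: Q_total=25.00, C_total=4.00, V=6.25; Q2=6.25, Q4=18.75; dissipated=22.042
Op 2: CLOSE 4-1: Q_total=32.75, C_total=9.00, V=3.64; Q4=10.92, Q1=21.83; dissipated=15.340
Op 3: CLOSE 3-4: Q_total=26.92, C_total=5.00, V=5.38; Q3=10.77, Q4=16.15; dissipated=11.412
Final charges: Q1=21.83, Q2=6.25, Q3=10.77, Q4=16.15

Answer: 6.25 μC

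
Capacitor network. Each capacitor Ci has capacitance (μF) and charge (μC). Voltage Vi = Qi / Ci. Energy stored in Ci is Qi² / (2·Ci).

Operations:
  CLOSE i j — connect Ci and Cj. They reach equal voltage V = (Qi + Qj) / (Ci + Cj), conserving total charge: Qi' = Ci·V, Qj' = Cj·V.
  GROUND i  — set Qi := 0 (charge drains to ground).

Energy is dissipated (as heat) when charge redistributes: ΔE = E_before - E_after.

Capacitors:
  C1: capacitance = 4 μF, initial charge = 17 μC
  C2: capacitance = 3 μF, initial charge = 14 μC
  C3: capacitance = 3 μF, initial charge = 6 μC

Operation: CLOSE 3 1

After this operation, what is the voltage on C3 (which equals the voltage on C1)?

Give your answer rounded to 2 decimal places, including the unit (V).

Initial: C1(4μF, Q=17μC, V=4.25V), C2(3μF, Q=14μC, V=4.67V), C3(3μF, Q=6μC, V=2.00V)
Op 1: CLOSE 3-1: Q_total=23.00, C_total=7.00, V=3.29; Q3=9.86, Q1=13.14; dissipated=4.339

Answer: 3.29 V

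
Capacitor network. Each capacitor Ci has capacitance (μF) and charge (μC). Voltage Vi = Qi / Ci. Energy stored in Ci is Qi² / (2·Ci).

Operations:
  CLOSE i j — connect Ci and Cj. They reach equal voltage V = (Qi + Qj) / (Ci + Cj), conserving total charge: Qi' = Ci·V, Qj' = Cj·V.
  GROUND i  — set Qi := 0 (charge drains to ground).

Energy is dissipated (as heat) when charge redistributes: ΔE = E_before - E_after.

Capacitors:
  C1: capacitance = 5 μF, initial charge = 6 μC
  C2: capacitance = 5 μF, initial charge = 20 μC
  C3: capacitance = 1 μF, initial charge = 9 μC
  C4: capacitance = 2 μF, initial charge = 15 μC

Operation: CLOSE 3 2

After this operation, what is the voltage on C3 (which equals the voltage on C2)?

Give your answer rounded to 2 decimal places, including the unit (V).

Initial: C1(5μF, Q=6μC, V=1.20V), C2(5μF, Q=20μC, V=4.00V), C3(1μF, Q=9μC, V=9.00V), C4(2μF, Q=15μC, V=7.50V)
Op 1: CLOSE 3-2: Q_total=29.00, C_total=6.00, V=4.83; Q3=4.83, Q2=24.17; dissipated=10.417

Answer: 4.83 V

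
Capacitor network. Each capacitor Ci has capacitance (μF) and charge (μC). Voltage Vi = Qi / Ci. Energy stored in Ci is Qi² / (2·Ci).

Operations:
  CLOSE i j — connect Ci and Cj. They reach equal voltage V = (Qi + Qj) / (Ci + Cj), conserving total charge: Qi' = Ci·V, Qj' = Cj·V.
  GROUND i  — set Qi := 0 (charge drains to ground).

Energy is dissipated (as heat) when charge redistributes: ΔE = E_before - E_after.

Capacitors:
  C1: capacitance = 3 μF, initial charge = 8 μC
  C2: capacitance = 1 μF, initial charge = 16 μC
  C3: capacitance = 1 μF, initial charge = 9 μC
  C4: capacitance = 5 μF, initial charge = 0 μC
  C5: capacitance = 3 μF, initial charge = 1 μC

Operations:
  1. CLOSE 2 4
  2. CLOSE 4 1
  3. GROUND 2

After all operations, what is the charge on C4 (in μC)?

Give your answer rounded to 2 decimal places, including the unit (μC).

Answer: 13.33 μC

Derivation:
Initial: C1(3μF, Q=8μC, V=2.67V), C2(1μF, Q=16μC, V=16.00V), C3(1μF, Q=9μC, V=9.00V), C4(5μF, Q=0μC, V=0.00V), C5(3μF, Q=1μC, V=0.33V)
Op 1: CLOSE 2-4: Q_total=16.00, C_total=6.00, V=2.67; Q2=2.67, Q4=13.33; dissipated=106.667
Op 2: CLOSE 4-1: Q_total=21.33, C_total=8.00, V=2.67; Q4=13.33, Q1=8.00; dissipated=0.000
Op 3: GROUND 2: Q2=0; energy lost=3.556
Final charges: Q1=8.00, Q2=0.00, Q3=9.00, Q4=13.33, Q5=1.00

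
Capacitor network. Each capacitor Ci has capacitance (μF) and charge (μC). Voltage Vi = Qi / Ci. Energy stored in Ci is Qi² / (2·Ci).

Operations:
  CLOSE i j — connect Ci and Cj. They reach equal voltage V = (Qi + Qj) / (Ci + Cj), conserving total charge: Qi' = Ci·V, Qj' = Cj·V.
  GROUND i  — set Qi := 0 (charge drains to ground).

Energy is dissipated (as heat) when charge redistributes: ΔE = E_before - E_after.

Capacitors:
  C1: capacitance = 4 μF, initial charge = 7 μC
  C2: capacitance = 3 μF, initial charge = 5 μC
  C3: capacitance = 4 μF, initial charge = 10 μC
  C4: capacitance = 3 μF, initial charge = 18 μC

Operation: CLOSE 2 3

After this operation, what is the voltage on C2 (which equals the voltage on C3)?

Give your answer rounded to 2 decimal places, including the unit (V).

Answer: 2.14 V

Derivation:
Initial: C1(4μF, Q=7μC, V=1.75V), C2(3μF, Q=5μC, V=1.67V), C3(4μF, Q=10μC, V=2.50V), C4(3μF, Q=18μC, V=6.00V)
Op 1: CLOSE 2-3: Q_total=15.00, C_total=7.00, V=2.14; Q2=6.43, Q3=8.57; dissipated=0.595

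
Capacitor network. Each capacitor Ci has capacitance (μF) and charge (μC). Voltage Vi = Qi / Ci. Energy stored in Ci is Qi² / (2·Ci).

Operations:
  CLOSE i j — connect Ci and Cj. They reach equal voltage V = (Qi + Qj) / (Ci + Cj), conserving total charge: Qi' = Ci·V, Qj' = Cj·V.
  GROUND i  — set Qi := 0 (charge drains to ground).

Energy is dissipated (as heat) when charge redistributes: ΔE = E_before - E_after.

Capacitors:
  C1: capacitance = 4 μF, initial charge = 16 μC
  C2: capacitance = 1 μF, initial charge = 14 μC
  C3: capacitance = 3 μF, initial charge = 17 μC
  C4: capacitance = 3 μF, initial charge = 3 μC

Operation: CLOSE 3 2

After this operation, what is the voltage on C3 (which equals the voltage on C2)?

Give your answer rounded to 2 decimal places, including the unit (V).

Answer: 7.75 V

Derivation:
Initial: C1(4μF, Q=16μC, V=4.00V), C2(1μF, Q=14μC, V=14.00V), C3(3μF, Q=17μC, V=5.67V), C4(3μF, Q=3μC, V=1.00V)
Op 1: CLOSE 3-2: Q_total=31.00, C_total=4.00, V=7.75; Q3=23.25, Q2=7.75; dissipated=26.042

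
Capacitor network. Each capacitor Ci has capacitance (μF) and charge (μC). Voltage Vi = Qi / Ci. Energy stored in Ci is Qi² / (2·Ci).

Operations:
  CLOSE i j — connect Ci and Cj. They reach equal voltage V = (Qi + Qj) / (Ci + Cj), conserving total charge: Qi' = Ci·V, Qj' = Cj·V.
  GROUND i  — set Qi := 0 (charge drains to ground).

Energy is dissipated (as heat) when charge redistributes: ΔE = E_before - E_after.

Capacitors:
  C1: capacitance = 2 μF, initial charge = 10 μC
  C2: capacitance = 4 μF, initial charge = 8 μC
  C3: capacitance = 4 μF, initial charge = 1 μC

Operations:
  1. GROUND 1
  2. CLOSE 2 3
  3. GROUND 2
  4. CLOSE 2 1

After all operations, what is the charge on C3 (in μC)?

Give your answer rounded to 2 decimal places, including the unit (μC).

Answer: 4.50 μC

Derivation:
Initial: C1(2μF, Q=10μC, V=5.00V), C2(4μF, Q=8μC, V=2.00V), C3(4μF, Q=1μC, V=0.25V)
Op 1: GROUND 1: Q1=0; energy lost=25.000
Op 2: CLOSE 2-3: Q_total=9.00, C_total=8.00, V=1.12; Q2=4.50, Q3=4.50; dissipated=3.062
Op 3: GROUND 2: Q2=0; energy lost=2.531
Op 4: CLOSE 2-1: Q_total=0.00, C_total=6.00, V=0.00; Q2=0.00, Q1=0.00; dissipated=0.000
Final charges: Q1=0.00, Q2=0.00, Q3=4.50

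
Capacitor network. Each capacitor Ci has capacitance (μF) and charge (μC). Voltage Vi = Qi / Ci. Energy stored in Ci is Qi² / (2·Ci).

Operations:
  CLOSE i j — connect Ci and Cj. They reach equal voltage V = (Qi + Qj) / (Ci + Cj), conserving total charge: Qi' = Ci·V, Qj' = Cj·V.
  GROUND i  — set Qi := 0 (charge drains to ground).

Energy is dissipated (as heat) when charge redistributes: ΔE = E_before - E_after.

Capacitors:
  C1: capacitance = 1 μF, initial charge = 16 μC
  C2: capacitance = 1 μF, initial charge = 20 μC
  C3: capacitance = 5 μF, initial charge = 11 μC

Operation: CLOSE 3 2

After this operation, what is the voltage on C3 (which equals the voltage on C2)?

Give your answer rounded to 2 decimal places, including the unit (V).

Answer: 5.17 V

Derivation:
Initial: C1(1μF, Q=16μC, V=16.00V), C2(1μF, Q=20μC, V=20.00V), C3(5μF, Q=11μC, V=2.20V)
Op 1: CLOSE 3-2: Q_total=31.00, C_total=6.00, V=5.17; Q3=25.83, Q2=5.17; dissipated=132.017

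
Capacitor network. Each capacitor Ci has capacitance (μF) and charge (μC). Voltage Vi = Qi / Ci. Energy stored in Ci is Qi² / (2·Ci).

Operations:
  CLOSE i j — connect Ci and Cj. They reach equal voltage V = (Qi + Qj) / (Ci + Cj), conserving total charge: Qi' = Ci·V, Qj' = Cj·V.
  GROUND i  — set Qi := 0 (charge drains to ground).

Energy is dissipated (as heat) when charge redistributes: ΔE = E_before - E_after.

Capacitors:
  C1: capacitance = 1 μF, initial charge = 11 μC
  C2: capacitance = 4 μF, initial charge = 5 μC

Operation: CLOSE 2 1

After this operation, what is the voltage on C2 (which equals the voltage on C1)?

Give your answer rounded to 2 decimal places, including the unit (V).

Answer: 3.20 V

Derivation:
Initial: C1(1μF, Q=11μC, V=11.00V), C2(4μF, Q=5μC, V=1.25V)
Op 1: CLOSE 2-1: Q_total=16.00, C_total=5.00, V=3.20; Q2=12.80, Q1=3.20; dissipated=38.025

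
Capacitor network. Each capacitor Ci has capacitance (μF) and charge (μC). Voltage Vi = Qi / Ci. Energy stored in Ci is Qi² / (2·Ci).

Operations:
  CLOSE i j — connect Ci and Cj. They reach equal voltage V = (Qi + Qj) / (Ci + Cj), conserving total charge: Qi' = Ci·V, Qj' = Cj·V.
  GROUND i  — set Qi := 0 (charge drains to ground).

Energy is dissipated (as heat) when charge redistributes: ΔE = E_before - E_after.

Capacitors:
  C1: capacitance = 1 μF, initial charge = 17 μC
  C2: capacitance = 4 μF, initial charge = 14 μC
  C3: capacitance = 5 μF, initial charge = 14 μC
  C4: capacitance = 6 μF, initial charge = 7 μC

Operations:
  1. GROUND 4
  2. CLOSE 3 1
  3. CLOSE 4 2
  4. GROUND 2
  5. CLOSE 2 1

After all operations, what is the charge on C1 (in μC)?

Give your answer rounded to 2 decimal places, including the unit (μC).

Initial: C1(1μF, Q=17μC, V=17.00V), C2(4μF, Q=14μC, V=3.50V), C3(5μF, Q=14μC, V=2.80V), C4(6μF, Q=7μC, V=1.17V)
Op 1: GROUND 4: Q4=0; energy lost=4.083
Op 2: CLOSE 3-1: Q_total=31.00, C_total=6.00, V=5.17; Q3=25.83, Q1=5.17; dissipated=84.017
Op 3: CLOSE 4-2: Q_total=14.00, C_total=10.00, V=1.40; Q4=8.40, Q2=5.60; dissipated=14.700
Op 4: GROUND 2: Q2=0; energy lost=3.920
Op 5: CLOSE 2-1: Q_total=5.17, C_total=5.00, V=1.03; Q2=4.13, Q1=1.03; dissipated=10.678
Final charges: Q1=1.03, Q2=4.13, Q3=25.83, Q4=8.40

Answer: 1.03 μC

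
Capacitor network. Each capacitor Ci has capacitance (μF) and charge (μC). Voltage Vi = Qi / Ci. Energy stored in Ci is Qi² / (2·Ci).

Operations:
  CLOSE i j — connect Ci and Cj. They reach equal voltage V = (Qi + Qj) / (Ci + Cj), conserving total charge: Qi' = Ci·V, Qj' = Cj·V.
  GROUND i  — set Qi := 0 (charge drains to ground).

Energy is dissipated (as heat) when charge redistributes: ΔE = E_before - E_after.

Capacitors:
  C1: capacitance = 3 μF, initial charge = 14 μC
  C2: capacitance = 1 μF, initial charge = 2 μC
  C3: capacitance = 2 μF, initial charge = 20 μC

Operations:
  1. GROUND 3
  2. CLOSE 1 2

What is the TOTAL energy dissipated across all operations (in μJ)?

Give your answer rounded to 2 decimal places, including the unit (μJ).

Initial: C1(3μF, Q=14μC, V=4.67V), C2(1μF, Q=2μC, V=2.00V), C3(2μF, Q=20μC, V=10.00V)
Op 1: GROUND 3: Q3=0; energy lost=100.000
Op 2: CLOSE 1-2: Q_total=16.00, C_total=4.00, V=4.00; Q1=12.00, Q2=4.00; dissipated=2.667
Total dissipated: 102.667 μJ

Answer: 102.67 μJ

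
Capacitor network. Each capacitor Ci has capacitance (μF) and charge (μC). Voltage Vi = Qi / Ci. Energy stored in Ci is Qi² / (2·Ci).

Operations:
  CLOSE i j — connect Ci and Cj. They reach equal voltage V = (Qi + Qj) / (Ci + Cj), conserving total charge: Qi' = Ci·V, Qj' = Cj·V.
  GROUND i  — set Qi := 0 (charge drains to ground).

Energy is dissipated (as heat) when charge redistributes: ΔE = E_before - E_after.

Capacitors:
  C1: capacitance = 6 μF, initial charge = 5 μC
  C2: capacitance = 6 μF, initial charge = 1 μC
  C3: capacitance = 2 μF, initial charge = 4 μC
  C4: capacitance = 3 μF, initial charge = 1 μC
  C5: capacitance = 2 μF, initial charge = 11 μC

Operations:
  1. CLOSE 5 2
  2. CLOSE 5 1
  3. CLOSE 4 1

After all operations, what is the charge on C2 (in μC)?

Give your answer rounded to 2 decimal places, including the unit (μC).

Initial: C1(6μF, Q=5μC, V=0.83V), C2(6μF, Q=1μC, V=0.17V), C3(2μF, Q=4μC, V=2.00V), C4(3μF, Q=1μC, V=0.33V), C5(2μF, Q=11μC, V=5.50V)
Op 1: CLOSE 5-2: Q_total=12.00, C_total=8.00, V=1.50; Q5=3.00, Q2=9.00; dissipated=21.333
Op 2: CLOSE 5-1: Q_total=8.00, C_total=8.00, V=1.00; Q5=2.00, Q1=6.00; dissipated=0.333
Op 3: CLOSE 4-1: Q_total=7.00, C_total=9.00, V=0.78; Q4=2.33, Q1=4.67; dissipated=0.444
Final charges: Q1=4.67, Q2=9.00, Q3=4.00, Q4=2.33, Q5=2.00

Answer: 9.00 μC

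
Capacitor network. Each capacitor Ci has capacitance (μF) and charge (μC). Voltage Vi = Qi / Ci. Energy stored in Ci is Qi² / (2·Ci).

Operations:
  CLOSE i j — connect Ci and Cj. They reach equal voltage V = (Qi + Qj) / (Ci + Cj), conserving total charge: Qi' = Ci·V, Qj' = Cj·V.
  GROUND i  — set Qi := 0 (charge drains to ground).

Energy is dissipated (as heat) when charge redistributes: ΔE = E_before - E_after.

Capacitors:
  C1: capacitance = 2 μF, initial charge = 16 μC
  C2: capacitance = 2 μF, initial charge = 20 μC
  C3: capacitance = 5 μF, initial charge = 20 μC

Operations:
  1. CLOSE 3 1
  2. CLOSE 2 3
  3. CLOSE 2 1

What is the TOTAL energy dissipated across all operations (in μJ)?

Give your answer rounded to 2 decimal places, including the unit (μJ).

Answer: 29.24 μJ

Derivation:
Initial: C1(2μF, Q=16μC, V=8.00V), C2(2μF, Q=20μC, V=10.00V), C3(5μF, Q=20μC, V=4.00V)
Op 1: CLOSE 3-1: Q_total=36.00, C_total=7.00, V=5.14; Q3=25.71, Q1=10.29; dissipated=11.429
Op 2: CLOSE 2-3: Q_total=45.71, C_total=7.00, V=6.53; Q2=13.06, Q3=32.65; dissipated=16.851
Op 3: CLOSE 2-1: Q_total=23.35, C_total=4.00, V=5.84; Q2=11.67, Q1=11.67; dissipated=0.963
Total dissipated: 29.243 μJ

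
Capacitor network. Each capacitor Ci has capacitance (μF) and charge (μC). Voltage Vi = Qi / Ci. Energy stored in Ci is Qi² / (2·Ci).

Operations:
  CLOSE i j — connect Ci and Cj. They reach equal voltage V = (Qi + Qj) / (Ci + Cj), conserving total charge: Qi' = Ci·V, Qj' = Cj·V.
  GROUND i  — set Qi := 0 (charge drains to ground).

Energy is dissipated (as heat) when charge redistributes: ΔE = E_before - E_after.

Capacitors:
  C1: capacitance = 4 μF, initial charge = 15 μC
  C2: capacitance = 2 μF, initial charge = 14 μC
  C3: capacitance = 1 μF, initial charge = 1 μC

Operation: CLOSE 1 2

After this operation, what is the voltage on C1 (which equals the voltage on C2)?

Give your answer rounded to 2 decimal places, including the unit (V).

Initial: C1(4μF, Q=15μC, V=3.75V), C2(2μF, Q=14μC, V=7.00V), C3(1μF, Q=1μC, V=1.00V)
Op 1: CLOSE 1-2: Q_total=29.00, C_total=6.00, V=4.83; Q1=19.33, Q2=9.67; dissipated=7.042

Answer: 4.83 V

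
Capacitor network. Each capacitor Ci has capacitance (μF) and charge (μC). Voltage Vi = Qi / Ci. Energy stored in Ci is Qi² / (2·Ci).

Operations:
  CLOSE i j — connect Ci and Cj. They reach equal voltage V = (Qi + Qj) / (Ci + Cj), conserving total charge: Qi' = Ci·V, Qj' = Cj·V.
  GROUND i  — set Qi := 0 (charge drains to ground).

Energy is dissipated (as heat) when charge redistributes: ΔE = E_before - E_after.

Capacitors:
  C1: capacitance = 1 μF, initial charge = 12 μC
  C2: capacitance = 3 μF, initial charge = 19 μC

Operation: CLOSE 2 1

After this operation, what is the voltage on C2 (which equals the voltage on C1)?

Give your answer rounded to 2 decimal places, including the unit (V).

Initial: C1(1μF, Q=12μC, V=12.00V), C2(3μF, Q=19μC, V=6.33V)
Op 1: CLOSE 2-1: Q_total=31.00, C_total=4.00, V=7.75; Q2=23.25, Q1=7.75; dissipated=12.042

Answer: 7.75 V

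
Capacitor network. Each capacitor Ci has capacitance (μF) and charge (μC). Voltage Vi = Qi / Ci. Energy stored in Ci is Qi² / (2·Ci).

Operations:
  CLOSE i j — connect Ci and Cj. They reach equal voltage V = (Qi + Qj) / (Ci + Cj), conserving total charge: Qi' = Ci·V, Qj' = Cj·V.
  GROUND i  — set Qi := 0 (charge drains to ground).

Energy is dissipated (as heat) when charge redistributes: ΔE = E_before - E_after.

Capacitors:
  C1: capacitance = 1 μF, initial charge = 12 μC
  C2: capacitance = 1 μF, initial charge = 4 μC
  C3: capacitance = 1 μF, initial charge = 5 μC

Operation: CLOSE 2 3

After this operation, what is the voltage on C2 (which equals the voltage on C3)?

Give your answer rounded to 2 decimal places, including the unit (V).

Answer: 4.50 V

Derivation:
Initial: C1(1μF, Q=12μC, V=12.00V), C2(1μF, Q=4μC, V=4.00V), C3(1μF, Q=5μC, V=5.00V)
Op 1: CLOSE 2-3: Q_total=9.00, C_total=2.00, V=4.50; Q2=4.50, Q3=4.50; dissipated=0.250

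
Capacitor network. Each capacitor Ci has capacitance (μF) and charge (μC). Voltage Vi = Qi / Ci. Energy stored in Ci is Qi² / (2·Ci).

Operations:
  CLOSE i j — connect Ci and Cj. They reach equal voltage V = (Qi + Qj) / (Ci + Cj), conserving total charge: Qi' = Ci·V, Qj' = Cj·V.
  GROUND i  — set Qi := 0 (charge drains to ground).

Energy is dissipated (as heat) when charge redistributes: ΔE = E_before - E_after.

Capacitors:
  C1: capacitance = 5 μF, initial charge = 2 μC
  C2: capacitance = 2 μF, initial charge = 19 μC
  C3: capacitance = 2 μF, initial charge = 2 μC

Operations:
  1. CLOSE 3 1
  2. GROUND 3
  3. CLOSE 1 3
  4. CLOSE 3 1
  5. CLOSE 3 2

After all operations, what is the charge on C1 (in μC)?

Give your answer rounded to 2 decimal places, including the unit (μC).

Initial: C1(5μF, Q=2μC, V=0.40V), C2(2μF, Q=19μC, V=9.50V), C3(2μF, Q=2μC, V=1.00V)
Op 1: CLOSE 3-1: Q_total=4.00, C_total=7.00, V=0.57; Q3=1.14, Q1=2.86; dissipated=0.257
Op 2: GROUND 3: Q3=0; energy lost=0.327
Op 3: CLOSE 1-3: Q_total=2.86, C_total=7.00, V=0.41; Q1=2.04, Q3=0.82; dissipated=0.233
Op 4: CLOSE 3-1: Q_total=2.86, C_total=7.00, V=0.41; Q3=0.82, Q1=2.04; dissipated=0.000
Op 5: CLOSE 3-2: Q_total=19.82, C_total=4.00, V=4.95; Q3=9.91, Q2=9.91; dissipated=41.331
Final charges: Q1=2.04, Q2=9.91, Q3=9.91

Answer: 2.04 μC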